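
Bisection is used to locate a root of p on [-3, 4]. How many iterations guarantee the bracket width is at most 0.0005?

14

Width after n steps is 7/2^n. Need 2^n ≥ 7/0.0005 = 14000.
2^13 = 8192 < 14000 ≤ 2^14 = 16384, so n = 14.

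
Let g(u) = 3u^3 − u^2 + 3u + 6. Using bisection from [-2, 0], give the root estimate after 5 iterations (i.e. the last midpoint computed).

-0.9375

g(-1) = -1 < 0, so the root lies in [-1, 0]
g(-0.5) = 3.875 > 0, so the root lies in [-1, -0.5]
g(-0.75) = 1.921875 > 0, so the root lies in [-1, -0.75]
g(-0.875) = 0.5996 > 0, so the root lies in [-1, -0.875]
g(-0.9375) = -0.1633 < 0, so the root lies in [-0.9375, -0.875]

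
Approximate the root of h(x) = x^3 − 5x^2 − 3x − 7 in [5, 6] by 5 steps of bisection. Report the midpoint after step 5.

m = 5.5, h(m) = -8.375 (−); new bracket [5.5, 6]
m = 5.75, h(m) = 0.546875 (+); new bracket [5.5, 5.75]
m = 5.625, h(m) = -4.099609 (−); new bracket [5.625, 5.75]
m = 5.6875, h(m) = -1.8235 (−); new bracket [5.6875, 5.75]
m = 5.71875, h(m) = -0.6502 (−); new bracket [5.71875, 5.75]

5.71875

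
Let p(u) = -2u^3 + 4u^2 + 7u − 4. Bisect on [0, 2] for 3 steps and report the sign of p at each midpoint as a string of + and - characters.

midpoint 1: p = 5 > 0 → [0, 1]
midpoint 0.5: p = 0.25 > 0 → [0, 0.5]
midpoint 0.25: p = -2.03125 < 0 → [0.25, 0.5]

++-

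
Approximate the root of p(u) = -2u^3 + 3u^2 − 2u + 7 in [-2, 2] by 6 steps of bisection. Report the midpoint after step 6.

1.9375

u = 0 gives p = 7, positive; keep [0, 2]
u = 1 gives p = 6, positive; keep [1, 2]
u = 1.5 gives p = 4, positive; keep [1.5, 2]
u = 1.75 gives p = 1.9688, positive; keep [1.75, 2]
u = 1.875 gives p = 0.6133, positive; keep [1.875, 2]
u = 1.9375 gives p = -0.1597, negative; keep [1.875, 1.9375]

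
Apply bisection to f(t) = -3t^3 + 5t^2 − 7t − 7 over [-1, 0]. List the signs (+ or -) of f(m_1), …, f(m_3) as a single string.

f(-0.5) = -1.875 < 0, so the root lies in [-1, -0.5]
f(-0.75) = 2.328125 > 0, so the root lies in [-0.75, -0.5]
f(-0.625) = 0.060547 > 0, so the root lies in [-0.625, -0.5]

-++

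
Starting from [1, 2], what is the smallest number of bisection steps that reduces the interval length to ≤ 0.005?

Width after n steps is 1/2^n. Need 2^n ≥ 1/0.005 = 200.
2^7 = 128 < 200 ≤ 2^8 = 256, so n = 8.

8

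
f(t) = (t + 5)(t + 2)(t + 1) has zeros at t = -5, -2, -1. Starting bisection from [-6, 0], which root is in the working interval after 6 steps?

-5

m = -3, f(m) = 4 (+); new bracket [-6, -3]
m = -4.5, f(m) = 4.375 (+); new bracket [-6, -4.5]
m = -5.25, f(m) = -3.453125 (−); new bracket [-5.25, -4.5]
m = -4.875, f(m) = 1.3926 (+); new bracket [-5.25, -4.875]
m = -5.0625, f(m) = -0.7776 (−); new bracket [-5.0625, -4.875]
m = -4.96875, f(m) = 0.3682 (+); new bracket [-5.0625, -4.96875]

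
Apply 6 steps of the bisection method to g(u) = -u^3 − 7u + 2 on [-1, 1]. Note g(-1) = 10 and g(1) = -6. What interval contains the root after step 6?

midpoint 0: g = 2 > 0 → [0, 1]
midpoint 0.5: g = -1.625 < 0 → [0, 0.5]
midpoint 0.25: g = 0.234375 > 0 → [0.25, 0.5]
midpoint 0.375: g = -0.6777 < 0 → [0.25, 0.375]
midpoint 0.3125: g = -0.218 < 0 → [0.25, 0.3125]
midpoint 0.28125: g = 0.009 > 0 → [0.28125, 0.3125]

[0.28125, 0.3125]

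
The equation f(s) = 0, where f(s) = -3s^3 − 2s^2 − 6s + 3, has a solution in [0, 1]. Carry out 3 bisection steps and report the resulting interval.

[0.375, 0.5]

midpoint 0.5: f = -0.875 < 0 → [0, 0.5]
midpoint 0.25: f = 1.328125 > 0 → [0.25, 0.5]
midpoint 0.375: f = 0.310547 > 0 → [0.375, 0.5]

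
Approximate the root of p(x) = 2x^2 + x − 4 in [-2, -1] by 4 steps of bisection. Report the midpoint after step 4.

m = -1.5, p(m) = -1 (−); new bracket [-2, -1.5]
m = -1.75, p(m) = 0.375 (+); new bracket [-1.75, -1.5]
m = -1.625, p(m) = -0.34375 (−); new bracket [-1.75, -1.625]
m = -1.6875, p(m) = 0.0078 (+); new bracket [-1.6875, -1.625]

-1.6875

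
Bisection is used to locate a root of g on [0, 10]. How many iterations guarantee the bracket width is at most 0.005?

11

Width after n steps is 10/2^n. Need 2^n ≥ 10/0.005 = 2000.
2^10 = 1024 < 2000 ≤ 2^11 = 2048, so n = 11.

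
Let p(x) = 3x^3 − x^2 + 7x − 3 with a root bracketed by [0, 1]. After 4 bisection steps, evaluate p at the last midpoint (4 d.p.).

p(0.5) = 0.625 > 0, so the root lies in [0, 0.5]
p(0.25) = -1.265625 < 0, so the root lies in [0.25, 0.5]
p(0.375) = -0.357422 < 0, so the root lies in [0.375, 0.5]
p(0.4375) = 0.1223 > 0, so the root lies in [0.375, 0.4375]

0.1223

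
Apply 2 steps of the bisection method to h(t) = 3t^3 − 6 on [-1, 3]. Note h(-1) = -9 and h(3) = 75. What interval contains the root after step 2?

[1, 2]

m = 1, h(m) = -3 (−); new bracket [1, 3]
m = 2, h(m) = 18 (+); new bracket [1, 2]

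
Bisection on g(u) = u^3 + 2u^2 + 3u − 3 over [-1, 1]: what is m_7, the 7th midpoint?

0.640625

m = 0, g(m) = -3 (−); new bracket [0, 1]
m = 0.5, g(m) = -0.875 (−); new bracket [0.5, 1]
m = 0.75, g(m) = 0.796875 (+); new bracket [0.5, 0.75]
m = 0.625, g(m) = -0.0996 (−); new bracket [0.625, 0.75]
m = 0.6875, g(m) = 0.3328 (+); new bracket [0.625, 0.6875]
m = 0.65625, g(m) = 0.1127 (+); new bracket [0.625, 0.65625]
m = 0.640625, g(m) = 0.0056 (+); new bracket [0.625, 0.640625]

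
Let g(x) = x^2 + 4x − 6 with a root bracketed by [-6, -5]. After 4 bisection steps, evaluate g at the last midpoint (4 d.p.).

0.1602

x = -5.5 gives g = 2.25, positive; keep [-5.5, -5]
x = -5.25 gives g = 0.5625, positive; keep [-5.25, -5]
x = -5.125 gives g = -0.234375, negative; keep [-5.25, -5.125]
x = -5.1875 gives g = 0.1602, positive; keep [-5.1875, -5.125]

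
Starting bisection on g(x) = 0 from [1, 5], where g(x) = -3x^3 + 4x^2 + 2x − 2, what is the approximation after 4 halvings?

1.25

m = 3, g(m) = -41 (−); new bracket [1, 3]
m = 2, g(m) = -6 (−); new bracket [1, 2]
m = 1.5, g(m) = -0.125 (−); new bracket [1, 1.5]
m = 1.25, g(m) = 0.8906 (+); new bracket [1.25, 1.5]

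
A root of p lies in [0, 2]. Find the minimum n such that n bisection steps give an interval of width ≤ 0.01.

8

Width after n steps is 2/2^n. Need 2^n ≥ 2/0.01 = 200.
2^7 = 128 < 200 ≤ 2^8 = 256, so n = 8.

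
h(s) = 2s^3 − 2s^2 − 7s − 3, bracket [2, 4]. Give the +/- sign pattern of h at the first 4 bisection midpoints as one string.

+-++

midpoint 3: h = 12 > 0 → [2, 3]
midpoint 2.5: h = -1.75 < 0 → [2.5, 3]
midpoint 2.75: h = 4.21875 > 0 → [2.5, 2.75]
midpoint 2.625: h = 1.0195 > 0 → [2.5, 2.625]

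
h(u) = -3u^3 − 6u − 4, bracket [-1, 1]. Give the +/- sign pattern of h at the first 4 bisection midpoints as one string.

midpoint 0: h = -4 < 0 → [-1, 0]
midpoint -0.5: h = -0.625 < 0 → [-1, -0.5]
midpoint -0.75: h = 1.765625 > 0 → [-0.75, -0.5]
midpoint -0.625: h = 0.4824 > 0 → [-0.625, -0.5]

--++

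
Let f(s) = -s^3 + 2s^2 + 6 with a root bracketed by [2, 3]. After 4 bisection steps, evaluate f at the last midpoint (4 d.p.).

midpoint 2.5: f = 2.875 > 0 → [2.5, 3]
midpoint 2.75: f = 0.328125 > 0 → [2.75, 3]
midpoint 2.875: f = -1.232422 < 0 → [2.75, 2.875]
midpoint 2.8125: f = -0.427 < 0 → [2.75, 2.8125]

-0.4270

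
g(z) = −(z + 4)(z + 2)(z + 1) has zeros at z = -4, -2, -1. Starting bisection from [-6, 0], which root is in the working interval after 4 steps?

midpoint -3: g = -2 < 0 → [-6, -3]
midpoint -4.5: g = 4.375 > 0 → [-4.5, -3]
midpoint -3.75: g = -1.203125 < 0 → [-4.5, -3.75]
midpoint -4.125: g = 0.8301 > 0 → [-4.125, -3.75]

-4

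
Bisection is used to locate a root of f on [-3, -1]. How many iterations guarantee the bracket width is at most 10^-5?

Width after n steps is 2/2^n. Need 2^n ≥ 2/10^-5 = 200000.
2^17 = 131072 < 200000 ≤ 2^18 = 262144, so n = 18.

18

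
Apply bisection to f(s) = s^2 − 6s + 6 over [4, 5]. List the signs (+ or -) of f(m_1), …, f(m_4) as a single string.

-+--

m = 4.5, f(m) = -0.75 (−); new bracket [4.5, 5]
m = 4.75, f(m) = 0.0625 (+); new bracket [4.5, 4.75]
m = 4.625, f(m) = -0.359375 (−); new bracket [4.625, 4.75]
m = 4.6875, f(m) = -0.1523 (−); new bracket [4.6875, 4.75]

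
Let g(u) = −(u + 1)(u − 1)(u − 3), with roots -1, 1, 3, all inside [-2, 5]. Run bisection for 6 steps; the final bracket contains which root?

midpoint 1.5: g = 1.875 > 0 → [1.5, 5]
midpoint 3.25: g = -2.390625 < 0 → [1.5, 3.25]
midpoint 2.375: g = 2.900391 > 0 → [2.375, 3.25]
midpoint 2.8125: g = 1.2957 > 0 → [2.8125, 3.25]
midpoint 3.03125: g = -0.2559 < 0 → [2.8125, 3.03125]
midpoint 2.921875: g = 0.5889 > 0 → [2.921875, 3.03125]

3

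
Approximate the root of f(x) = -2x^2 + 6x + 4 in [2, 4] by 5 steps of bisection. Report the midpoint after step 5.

midpoint 3: f = 4 > 0 → [3, 4]
midpoint 3.5: f = 0.5 > 0 → [3.5, 4]
midpoint 3.75: f = -1.625 < 0 → [3.5, 3.75]
midpoint 3.625: f = -0.5312 < 0 → [3.5, 3.625]
midpoint 3.5625: f = -0.0078 < 0 → [3.5, 3.5625]

3.5625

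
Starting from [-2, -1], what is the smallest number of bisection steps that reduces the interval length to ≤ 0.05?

Width after n steps is 1/2^n. Need 2^n ≥ 1/0.05 = 20.
2^4 = 16 < 20 ≤ 2^5 = 32, so n = 5.

5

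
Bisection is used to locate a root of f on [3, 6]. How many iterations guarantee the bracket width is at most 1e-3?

Width after n steps is 3/2^n. Need 2^n ≥ 3/1e-3 = 3000.
2^11 = 2048 < 3000 ≤ 2^12 = 4096, so n = 12.

12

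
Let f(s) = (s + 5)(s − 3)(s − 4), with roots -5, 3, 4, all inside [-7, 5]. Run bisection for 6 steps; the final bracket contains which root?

midpoint -1: f = 80 > 0 → [-7, -1]
midpoint -4: f = 56 > 0 → [-7, -4]
midpoint -5.5: f = -40.375 < 0 → [-5.5, -4]
midpoint -4.75: f = 16.9531 > 0 → [-5.5, -4.75]
midpoint -5.125: f = -9.2676 < 0 → [-5.125, -4.75]
midpoint -4.9375: f = 4.4338 > 0 → [-5.125, -4.9375]

-5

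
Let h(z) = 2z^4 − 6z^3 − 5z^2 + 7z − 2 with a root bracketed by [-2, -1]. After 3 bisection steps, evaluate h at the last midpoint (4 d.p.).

h(-1.5) = 6.625 > 0, so the root lies in [-1.5, -1]
h(-1.25) = -1.960938 < 0, so the root lies in [-1.5, -1.25]
h(-1.375) = 1.668457 > 0, so the root lies in [-1.375, -1.25]

1.6685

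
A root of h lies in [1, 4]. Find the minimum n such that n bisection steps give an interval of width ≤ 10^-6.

Width after n steps is 3/2^n. Need 2^n ≥ 3/10^-6 = 3000000.
2^21 = 2097152 < 3000000 ≤ 2^22 = 4194304, so n = 22.

22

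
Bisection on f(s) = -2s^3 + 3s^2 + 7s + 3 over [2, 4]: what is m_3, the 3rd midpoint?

2.75

midpoint 3: f = -3 < 0 → [2, 3]
midpoint 2.5: f = 8 > 0 → [2.5, 3]
midpoint 2.75: f = 3.34375 > 0 → [2.75, 3]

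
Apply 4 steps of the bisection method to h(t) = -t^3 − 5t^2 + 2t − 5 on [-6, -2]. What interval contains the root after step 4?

t = -4 gives h = -29, negative; keep [-6, -4]
t = -5 gives h = -15, negative; keep [-6, -5]
t = -5.5 gives h = -0.875, negative; keep [-6, -5.5]
t = -5.75 gives h = 8.2969, positive; keep [-5.75, -5.5]

[-5.75, -5.5]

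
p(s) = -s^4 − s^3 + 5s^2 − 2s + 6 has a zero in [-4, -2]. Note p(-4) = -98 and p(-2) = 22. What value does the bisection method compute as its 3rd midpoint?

midpoint -3: p = 3 > 0 → [-4, -3]
midpoint -3.5: p = -32.9375 < 0 → [-3.5, -3]
midpoint -3.25: p = -11.925781 < 0 → [-3.25, -3]

-3.25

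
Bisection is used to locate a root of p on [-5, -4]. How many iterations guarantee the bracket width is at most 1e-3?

10

Width after n steps is 1/2^n. Need 2^n ≥ 1/1e-3 = 1000.
2^9 = 512 < 1000 ≤ 2^10 = 1024, so n = 10.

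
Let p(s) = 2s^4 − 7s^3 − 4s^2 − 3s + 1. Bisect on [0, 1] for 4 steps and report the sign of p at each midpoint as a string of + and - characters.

p(0.5) = -2.25 < 0, so the root lies in [0, 0.5]
p(0.25) = -0.101562 < 0, so the root lies in [0, 0.25]
p(0.125) = 0.549316 > 0, so the root lies in [0.125, 0.25]
p(0.1875) = 0.2532 > 0, so the root lies in [0.1875, 0.25]

--++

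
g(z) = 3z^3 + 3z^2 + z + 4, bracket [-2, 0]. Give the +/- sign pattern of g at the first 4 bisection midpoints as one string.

+-++

g(-1) = 3 > 0, so the root lies in [-2, -1]
g(-1.5) = -0.875 < 0, so the root lies in [-1.5, -1]
g(-1.25) = 1.578125 > 0, so the root lies in [-1.5, -1.25]
g(-1.375) = 0.498 > 0, so the root lies in [-1.5, -1.375]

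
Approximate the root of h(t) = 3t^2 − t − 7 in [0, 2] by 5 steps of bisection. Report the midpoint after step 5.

1.6875

m = 1, h(m) = -5 (−); new bracket [1, 2]
m = 1.5, h(m) = -1.75 (−); new bracket [1.5, 2]
m = 1.75, h(m) = 0.4375 (+); new bracket [1.5, 1.75]
m = 1.625, h(m) = -0.7031 (−); new bracket [1.625, 1.75]
m = 1.6875, h(m) = -0.1445 (−); new bracket [1.6875, 1.75]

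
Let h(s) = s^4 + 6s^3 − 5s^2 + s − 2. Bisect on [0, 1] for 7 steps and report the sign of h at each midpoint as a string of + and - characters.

midpoint 0.5: h = -1.9375 < 0 → [0.5, 1]
midpoint 0.75: h = -1.214844 < 0 → [0.75, 1]
midpoint 0.875: h = -0.347412 < 0 → [0.875, 1]
midpoint 0.9375: h = 0.2593 > 0 → [0.875, 0.9375]
midpoint 0.90625: h = -0.0599 < 0 → [0.90625, 0.9375]
midpoint 0.921875: h = 0.0956 > 0 → [0.90625, 0.921875]
midpoint 0.9140625: h = 0.0168 > 0 → [0.90625, 0.9140625]

---+-++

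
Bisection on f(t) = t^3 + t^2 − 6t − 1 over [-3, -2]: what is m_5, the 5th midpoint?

-2.90625

f(-2.5) = 4.625 > 0, so the root lies in [-3, -2.5]
f(-2.75) = 2.265625 > 0, so the root lies in [-3, -2.75]
f(-2.875) = 0.751953 > 0, so the root lies in [-3, -2.875]
f(-2.9375) = -0.0935 < 0, so the root lies in [-2.9375, -2.875]
f(-2.90625) = 0.3368 > 0, so the root lies in [-2.9375, -2.90625]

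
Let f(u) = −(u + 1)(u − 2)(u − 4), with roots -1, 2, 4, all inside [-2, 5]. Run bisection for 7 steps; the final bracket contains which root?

m = 1.5, f(m) = -3.125 (−); new bracket [-2, 1.5]
m = -0.25, f(m) = -7.171875 (−); new bracket [-2, -0.25]
m = -1.125, f(m) = 2.001953 (+); new bracket [-1.125, -0.25]
m = -0.6875, f(m) = -3.9368 (−); new bracket [-1.125, -0.6875]
m = -0.90625, f(m) = -1.3368 (−); new bracket [-1.125, -0.90625]
m = -1.015625, f(m) = 0.2363 (+); new bracket [-1.015625, -0.90625]
m = -0.9609375, f(m) = -0.5738 (−); new bracket [-1.015625, -0.9609375]

-1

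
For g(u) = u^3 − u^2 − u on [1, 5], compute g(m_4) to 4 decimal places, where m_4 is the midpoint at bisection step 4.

g(3) = 15 > 0, so the root lies in [1, 3]
g(2) = 2 > 0, so the root lies in [1, 2]
g(1.5) = -0.375 < 0, so the root lies in [1.5, 2]
g(1.75) = 0.5469 > 0, so the root lies in [1.5, 1.75]

0.5469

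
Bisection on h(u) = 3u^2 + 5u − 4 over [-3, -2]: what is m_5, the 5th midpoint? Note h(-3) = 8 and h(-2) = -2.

-2.28125

midpoint -2.5: h = 2.25 > 0 → [-2.5, -2]
midpoint -2.25: h = -0.0625 < 0 → [-2.5, -2.25]
midpoint -2.375: h = 1.046875 > 0 → [-2.375, -2.25]
midpoint -2.3125: h = 0.4805 > 0 → [-2.3125, -2.25]
midpoint -2.28125: h = 0.2061 > 0 → [-2.28125, -2.25]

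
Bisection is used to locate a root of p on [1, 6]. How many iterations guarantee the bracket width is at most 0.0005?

14

Width after n steps is 5/2^n. Need 2^n ≥ 5/0.0005 = 10000.
2^13 = 8192 < 10000 ≤ 2^14 = 16384, so n = 14.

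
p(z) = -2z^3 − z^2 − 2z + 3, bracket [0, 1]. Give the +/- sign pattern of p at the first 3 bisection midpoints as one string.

m = 0.5, p(m) = 1.5 (+); new bracket [0.5, 1]
m = 0.75, p(m) = 0.09375 (+); new bracket [0.75, 1]
m = 0.875, p(m) = -0.855469 (−); new bracket [0.75, 0.875]

++-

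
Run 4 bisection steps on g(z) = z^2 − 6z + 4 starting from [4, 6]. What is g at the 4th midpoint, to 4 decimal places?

midpoint 5: g = -1 < 0 → [5, 6]
midpoint 5.5: g = 1.25 > 0 → [5, 5.5]
midpoint 5.25: g = 0.0625 > 0 → [5, 5.25]
midpoint 5.125: g = -0.4844 < 0 → [5.125, 5.25]

-0.4844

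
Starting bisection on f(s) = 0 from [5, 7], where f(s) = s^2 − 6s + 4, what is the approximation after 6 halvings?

f(6) = 4 > 0, so the root lies in [5, 6]
f(5.5) = 1.25 > 0, so the root lies in [5, 5.5]
f(5.25) = 0.0625 > 0, so the root lies in [5, 5.25]
f(5.125) = -0.4844 < 0, so the root lies in [5.125, 5.25]
f(5.1875) = -0.2148 < 0, so the root lies in [5.1875, 5.25]
f(5.21875) = -0.0771 < 0, so the root lies in [5.21875, 5.25]

5.21875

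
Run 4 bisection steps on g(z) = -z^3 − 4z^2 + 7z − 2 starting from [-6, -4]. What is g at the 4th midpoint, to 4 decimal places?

0.0996

z = -5 gives g = -12, negative; keep [-6, -5]
z = -5.5 gives g = 4.875, positive; keep [-5.5, -5]
z = -5.25 gives g = -4.296875, negative; keep [-5.5, -5.25]
z = -5.375 gives g = 0.0996, positive; keep [-5.375, -5.25]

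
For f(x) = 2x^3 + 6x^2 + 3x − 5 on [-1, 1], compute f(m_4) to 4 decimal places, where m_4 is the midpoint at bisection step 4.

m = 0, f(m) = -5 (−); new bracket [0, 1]
m = 0.5, f(m) = -1.75 (−); new bracket [0.5, 1]
m = 0.75, f(m) = 1.46875 (+); new bracket [0.5, 0.75]
m = 0.625, f(m) = -0.293 (−); new bracket [0.625, 0.75]

-0.2930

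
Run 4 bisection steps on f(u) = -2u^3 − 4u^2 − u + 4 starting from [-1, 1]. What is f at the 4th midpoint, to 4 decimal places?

-1.2773

u = 0 gives f = 4, positive; keep [0, 1]
u = 0.5 gives f = 2.25, positive; keep [0.5, 1]
u = 0.75 gives f = 0.15625, positive; keep [0.75, 1]
u = 0.875 gives f = -1.2773, negative; keep [0.75, 0.875]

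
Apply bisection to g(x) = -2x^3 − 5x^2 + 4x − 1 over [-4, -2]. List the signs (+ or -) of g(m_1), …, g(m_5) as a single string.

-++-+

midpoint -3: g = -4 < 0 → [-4, -3]
midpoint -3.5: g = 9.5 > 0 → [-3.5, -3]
midpoint -3.25: g = 1.84375 > 0 → [-3.25, -3]
midpoint -3.125: g = -1.293 < 0 → [-3.25, -3.125]
midpoint -3.1875: g = 0.2202 > 0 → [-3.1875, -3.125]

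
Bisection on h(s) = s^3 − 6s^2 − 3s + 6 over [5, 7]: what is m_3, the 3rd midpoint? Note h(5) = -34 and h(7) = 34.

midpoint 6: h = -12 < 0 → [6, 7]
midpoint 6.5: h = 7.625 > 0 → [6, 6.5]
midpoint 6.25: h = -2.984375 < 0 → [6.25, 6.5]

6.25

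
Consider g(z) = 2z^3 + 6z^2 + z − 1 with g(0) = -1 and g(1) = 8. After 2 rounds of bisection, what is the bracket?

[0.25, 0.5]

midpoint 0.5: g = 1.25 > 0 → [0, 0.5]
midpoint 0.25: g = -0.34375 < 0 → [0.25, 0.5]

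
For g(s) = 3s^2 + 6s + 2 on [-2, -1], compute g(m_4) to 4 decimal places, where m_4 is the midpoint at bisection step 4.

s = -1.5 gives g = -0.25, negative; keep [-2, -1.5]
s = -1.75 gives g = 0.6875, positive; keep [-1.75, -1.5]
s = -1.625 gives g = 0.171875, positive; keep [-1.625, -1.5]
s = -1.5625 gives g = -0.0508, negative; keep [-1.625, -1.5625]

-0.0508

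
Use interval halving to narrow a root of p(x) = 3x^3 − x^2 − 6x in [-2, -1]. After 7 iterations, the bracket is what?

x = -1.5 gives p = -3.375, negative; keep [-1.5, -1]
x = -1.25 gives p = 0.078125, positive; keep [-1.5, -1.25]
x = -1.375 gives p = -1.439453, negative; keep [-1.375, -1.25]
x = -1.3125 gives p = -0.6306, negative; keep [-1.3125, -1.25]
x = -1.28125 gives p = -0.264, negative; keep [-1.28125, -1.25]
x = -1.265625 gives p = -0.0899, negative; keep [-1.265625, -1.25]
x = -1.2578125 gives p = -0.0051, negative; keep [-1.2578125, -1.25]

[-1.2578125, -1.25]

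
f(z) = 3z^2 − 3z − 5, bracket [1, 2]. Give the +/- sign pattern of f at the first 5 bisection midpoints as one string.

midpoint 1.5: f = -2.75 < 0 → [1.5, 2]
midpoint 1.75: f = -1.0625 < 0 → [1.75, 2]
midpoint 1.875: f = -0.078125 < 0 → [1.875, 2]
midpoint 1.9375: f = 0.4492 > 0 → [1.875, 1.9375]
midpoint 1.90625: f = 0.1826 > 0 → [1.875, 1.90625]

---++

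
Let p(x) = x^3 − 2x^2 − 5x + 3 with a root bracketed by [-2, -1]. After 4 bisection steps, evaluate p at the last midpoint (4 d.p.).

p(-1.5) = 2.625 > 0, so the root lies in [-2, -1.5]
p(-1.75) = 0.265625 > 0, so the root lies in [-2, -1.75]
p(-1.875) = -1.248047 < 0, so the root lies in [-1.875, -1.75]
p(-1.8125) = -0.4622 < 0, so the root lies in [-1.8125, -1.75]

-0.4622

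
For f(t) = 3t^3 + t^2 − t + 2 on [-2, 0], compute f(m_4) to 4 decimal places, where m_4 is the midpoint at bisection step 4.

m = -1, f(m) = 1 (+); new bracket [-2, -1]
m = -1.5, f(m) = -4.375 (−); new bracket [-1.5, -1]
m = -1.25, f(m) = -1.046875 (−); new bracket [-1.25, -1]
m = -1.125, f(m) = 0.1191 (+); new bracket [-1.25, -1.125]

0.1191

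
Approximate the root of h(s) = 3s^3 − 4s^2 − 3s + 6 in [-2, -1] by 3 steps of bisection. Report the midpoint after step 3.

s = -1.5 gives h = -8.625, negative; keep [-1.5, -1]
s = -1.25 gives h = -2.359375, negative; keep [-1.25, -1]
s = -1.125 gives h = 0.041016, positive; keep [-1.25, -1.125]

-1.125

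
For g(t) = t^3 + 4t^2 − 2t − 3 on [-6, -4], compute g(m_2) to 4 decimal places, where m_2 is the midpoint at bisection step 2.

-4.1250

t = -5 gives g = -18, negative; keep [-5, -4]
t = -4.5 gives g = -4.125, negative; keep [-4.5, -4]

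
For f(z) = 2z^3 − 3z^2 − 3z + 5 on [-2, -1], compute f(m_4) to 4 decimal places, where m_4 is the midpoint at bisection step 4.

f(-1.5) = -4 < 0, so the root lies in [-1.5, -1]
f(-1.25) = 0.15625 > 0, so the root lies in [-1.5, -1.25]
f(-1.375) = -1.746094 < 0, so the root lies in [-1.375, -1.25]
f(-1.3125) = -0.7524 < 0, so the root lies in [-1.3125, -1.25]

-0.7524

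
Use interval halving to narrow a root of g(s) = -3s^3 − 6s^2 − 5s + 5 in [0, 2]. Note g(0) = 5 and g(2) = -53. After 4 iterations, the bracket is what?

midpoint 1: g = -9 < 0 → [0, 1]
midpoint 0.5: g = 0.625 > 0 → [0.5, 1]
midpoint 0.75: g = -3.390625 < 0 → [0.5, 0.75]
midpoint 0.625: g = -1.2012 < 0 → [0.5, 0.625]

[0.5, 0.625]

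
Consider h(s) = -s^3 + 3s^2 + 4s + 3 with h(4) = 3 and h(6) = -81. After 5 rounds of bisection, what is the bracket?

[4.125, 4.1875]

h(5) = -27 < 0, so the root lies in [4, 5]
h(4.5) = -9.375 < 0, so the root lies in [4, 4.5]
h(4.25) = -2.578125 < 0, so the root lies in [4, 4.25]
h(4.125) = 0.3574 > 0, so the root lies in [4.125, 4.25]
h(4.1875) = -1.073 < 0, so the root lies in [4.125, 4.1875]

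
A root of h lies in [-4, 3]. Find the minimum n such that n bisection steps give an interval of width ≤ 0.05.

Width after n steps is 7/2^n. Need 2^n ≥ 7/0.05 = 140.
2^7 = 128 < 140 ≤ 2^8 = 256, so n = 8.

8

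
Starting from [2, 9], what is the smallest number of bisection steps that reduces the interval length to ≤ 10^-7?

27

Width after n steps is 7/2^n. Need 2^n ≥ 7/10^-7 = 70000000.
2^26 = 67108864 < 70000000 ≤ 2^27 = 134217728, so n = 27.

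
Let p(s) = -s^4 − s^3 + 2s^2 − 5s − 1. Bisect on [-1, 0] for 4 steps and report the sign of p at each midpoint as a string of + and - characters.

p(-0.5) = 2.0625 > 0, so the root lies in [-0.5, 0]
p(-0.25) = 0.386719 > 0, so the root lies in [-0.25, 0]
p(-0.125) = -0.342041 < 0, so the root lies in [-0.25, -0.125]
p(-0.1875) = 0.0132 > 0, so the root lies in [-0.1875, -0.125]

++-+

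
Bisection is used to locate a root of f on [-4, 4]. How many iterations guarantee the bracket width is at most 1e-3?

Width after n steps is 8/2^n. Need 2^n ≥ 8/1e-3 = 8000.
2^12 = 4096 < 8000 ≤ 2^13 = 8192, so n = 13.

13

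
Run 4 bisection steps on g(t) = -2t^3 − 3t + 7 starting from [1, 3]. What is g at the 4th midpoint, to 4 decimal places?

0.7773

t = 2 gives g = -15, negative; keep [1, 2]
t = 1.5 gives g = -4.25, negative; keep [1, 1.5]
t = 1.25 gives g = -0.65625, negative; keep [1, 1.25]
t = 1.125 gives g = 0.7773, positive; keep [1.125, 1.25]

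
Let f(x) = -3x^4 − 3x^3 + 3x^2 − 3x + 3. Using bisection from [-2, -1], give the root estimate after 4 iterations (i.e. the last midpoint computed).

midpoint -1.5: f = 9.1875 > 0 → [-2, -1.5]
midpoint -1.75: f = 5.378906 > 0 → [-2, -1.75]
midpoint -1.875: f = 1.868408 > 0 → [-2, -1.875]
midpoint -1.9375: f = -0.3816 < 0 → [-1.9375, -1.875]

-1.9375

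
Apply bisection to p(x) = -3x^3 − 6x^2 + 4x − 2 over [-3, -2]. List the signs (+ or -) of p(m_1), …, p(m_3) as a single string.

m = -2.5, p(m) = -2.625 (−); new bracket [-3, -2.5]
m = -2.75, p(m) = 4.015625 (+); new bracket [-2.75, -2.5]
m = -2.625, p(m) = 0.419922 (+); new bracket [-2.625, -2.5]

-++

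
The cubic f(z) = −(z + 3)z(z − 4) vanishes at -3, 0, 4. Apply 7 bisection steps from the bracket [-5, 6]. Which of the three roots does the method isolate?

f(0.5) = 6.125 > 0, so the root lies in [0.5, 6]
f(3.25) = 15.234375 > 0, so the root lies in [3.25, 6]
f(4.625) = -22.041016 < 0, so the root lies in [3.25, 4.625]
f(3.9375) = 1.7073 > 0, so the root lies in [3.9375, 4.625]
f(4.28125) = -8.7674 < 0, so the root lies in [3.9375, 4.28125]
f(4.109375) = -3.1954 < 0, so the root lies in [3.9375, 4.109375]
f(4.0234375) = -0.6623 < 0, so the root lies in [3.9375, 4.0234375]

4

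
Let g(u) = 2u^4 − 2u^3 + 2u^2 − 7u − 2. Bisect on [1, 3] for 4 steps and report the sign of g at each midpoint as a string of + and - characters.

m = 2, g(m) = 8 (+); new bracket [1, 2]
m = 1.5, g(m) = -4.625 (−); new bracket [1.5, 2]
m = 1.75, g(m) = -0.085938 (−); new bracket [1.75, 2]
m = 1.875, g(m) = 3.4419 (+); new bracket [1.75, 1.875]

+--+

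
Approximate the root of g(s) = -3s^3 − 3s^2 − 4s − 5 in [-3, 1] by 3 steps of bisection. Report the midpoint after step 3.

-1.5

g(-1) = -1 < 0, so the root lies in [-3, -1]
g(-2) = 15 > 0, so the root lies in [-2, -1]
g(-1.5) = 4.375 > 0, so the root lies in [-1.5, -1]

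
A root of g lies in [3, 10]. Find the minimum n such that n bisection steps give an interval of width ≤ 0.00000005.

28

Width after n steps is 7/2^n. Need 2^n ≥ 7/0.00000005 = 140000000.
2^27 = 134217728 < 140000000 ≤ 2^28 = 268435456, so n = 28.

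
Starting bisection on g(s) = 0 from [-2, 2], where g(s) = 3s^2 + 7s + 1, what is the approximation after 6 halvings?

midpoint 0: g = 1 > 0 → [-2, 0]
midpoint -1: g = -3 < 0 → [-1, 0]
midpoint -0.5: g = -1.75 < 0 → [-0.5, 0]
midpoint -0.25: g = -0.5625 < 0 → [-0.25, 0]
midpoint -0.125: g = 0.1719 > 0 → [-0.25, -0.125]
midpoint -0.1875: g = -0.207 < 0 → [-0.1875, -0.125]

-0.1875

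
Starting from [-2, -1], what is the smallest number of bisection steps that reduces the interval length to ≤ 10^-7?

24

Width after n steps is 1/2^n. Need 2^n ≥ 1/10^-7 = 10000000.
2^23 = 8388608 < 10000000 ≤ 2^24 = 16777216, so n = 24.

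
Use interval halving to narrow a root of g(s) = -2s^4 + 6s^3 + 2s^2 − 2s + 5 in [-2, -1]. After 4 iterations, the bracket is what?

midpoint -1.5: g = -17.875 < 0 → [-1.5, -1]
midpoint -1.25: g = -5.976562 < 0 → [-1.25, -1]
midpoint -1.125: g = -1.965332 < 0 → [-1.125, -1]
midpoint -1.0625: g = -0.3628 < 0 → [-1.0625, -1]

[-1.0625, -1]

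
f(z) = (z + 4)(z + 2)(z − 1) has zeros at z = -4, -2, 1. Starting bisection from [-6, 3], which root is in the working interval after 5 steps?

1

midpoint -1.5: f = -3.125 < 0 → [-1.5, 3]
midpoint 0.75: f = -3.265625 < 0 → [0.75, 3]
midpoint 1.875: f = 19.919922 > 0 → [0.75, 1.875]
midpoint 1.3125: f = 5.4993 > 0 → [0.75, 1.3125]
midpoint 1.03125: f = 0.4766 > 0 → [0.75, 1.03125]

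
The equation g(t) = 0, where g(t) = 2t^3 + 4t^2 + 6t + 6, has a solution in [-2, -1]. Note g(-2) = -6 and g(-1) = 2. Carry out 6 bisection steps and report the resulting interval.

[-1.40625, -1.390625]

m = -1.5, g(m) = -0.75 (−); new bracket [-1.5, -1]
m = -1.25, g(m) = 0.84375 (+); new bracket [-1.5, -1.25]
m = -1.375, g(m) = 0.113281 (+); new bracket [-1.5, -1.375]
m = -1.4375, g(m) = -0.3003 (−); new bracket [-1.4375, -1.375]
m = -1.40625, g(m) = -0.0892 (−); new bracket [-1.40625, -1.375]
m = -1.390625, g(m) = 0.0131 (+); new bracket [-1.40625, -1.390625]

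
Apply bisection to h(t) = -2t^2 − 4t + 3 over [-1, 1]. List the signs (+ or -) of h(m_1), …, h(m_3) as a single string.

m = 0, h(m) = 3 (+); new bracket [0, 1]
m = 0.5, h(m) = 0.5 (+); new bracket [0.5, 1]
m = 0.75, h(m) = -1.125 (−); new bracket [0.5, 0.75]

++-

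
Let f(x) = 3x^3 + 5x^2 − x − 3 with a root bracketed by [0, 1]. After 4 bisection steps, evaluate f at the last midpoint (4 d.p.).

midpoint 0.5: f = -1.875 < 0 → [0.5, 1]
midpoint 0.75: f = 0.328125 > 0 → [0.5, 0.75]
midpoint 0.625: f = -0.939453 < 0 → [0.625, 0.75]
midpoint 0.6875: f = -0.3494 < 0 → [0.6875, 0.75]

-0.3494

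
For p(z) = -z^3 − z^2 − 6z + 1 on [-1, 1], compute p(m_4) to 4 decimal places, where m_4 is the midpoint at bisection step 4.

z = 0 gives p = 1, positive; keep [0, 1]
z = 0.5 gives p = -2.375, negative; keep [0, 0.5]
z = 0.25 gives p = -0.578125, negative; keep [0, 0.25]
z = 0.125 gives p = 0.2324, positive; keep [0.125, 0.25]

0.2324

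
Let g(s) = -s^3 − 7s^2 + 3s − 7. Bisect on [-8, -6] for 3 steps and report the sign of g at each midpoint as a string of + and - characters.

--+

midpoint -7: g = -28 < 0 → [-8, -7]
midpoint -7.5: g = -1.375 < 0 → [-8, -7.5]
midpoint -7.75: g = 14.796875 > 0 → [-7.75, -7.5]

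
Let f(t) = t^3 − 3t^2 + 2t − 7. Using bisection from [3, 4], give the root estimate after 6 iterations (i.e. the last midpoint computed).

3.078125

midpoint 3.5: f = 6.125 > 0 → [3, 3.5]
midpoint 3.25: f = 2.140625 > 0 → [3, 3.25]
midpoint 3.125: f = 0.470703 > 0 → [3, 3.125]
midpoint 3.0625: f = -0.2888 < 0 → [3.0625, 3.125]
midpoint 3.09375: f = 0.0848 > 0 → [3.0625, 3.09375]
midpoint 3.078125: f = -0.1035 < 0 → [3.078125, 3.09375]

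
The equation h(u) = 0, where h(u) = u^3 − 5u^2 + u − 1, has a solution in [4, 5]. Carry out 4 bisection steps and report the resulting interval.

midpoint 4.5: h = -6.625 < 0 → [4.5, 5]
midpoint 4.75: h = -1.890625 < 0 → [4.75, 5]
midpoint 4.875: h = 0.904297 > 0 → [4.75, 4.875]
midpoint 4.8125: h = -0.53 < 0 → [4.8125, 4.875]

[4.8125, 4.875]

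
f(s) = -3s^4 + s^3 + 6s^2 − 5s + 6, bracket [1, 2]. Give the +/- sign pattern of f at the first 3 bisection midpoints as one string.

midpoint 1.5: f = 0.1875 > 0 → [1.5, 2]
midpoint 1.75: f = -7.152344 < 0 → [1.5, 1.75]
midpoint 1.625: f = -2.908936 < 0 → [1.5, 1.625]

+--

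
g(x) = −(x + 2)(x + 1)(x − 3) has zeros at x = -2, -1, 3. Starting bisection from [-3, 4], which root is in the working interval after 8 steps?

3

x = 0.5 gives g = 9.375, positive; keep [0.5, 4]
x = 2.25 gives g = 10.359375, positive; keep [2.25, 4]
x = 3.125 gives g = -2.642578, negative; keep [2.25, 3.125]
x = 2.6875 gives g = 5.4016, positive; keep [2.6875, 3.125]
x = 2.90625 gives g = 1.7967, positive; keep [2.90625, 3.125]
x = 3.015625 gives g = -0.3147, negative; keep [2.90625, 3.015625]
x = 2.9609375 gives g = 0.7676, positive; keep [2.9609375, 3.015625]
x = 2.98828125 gives g = 0.2331, positive; keep [2.98828125, 3.015625]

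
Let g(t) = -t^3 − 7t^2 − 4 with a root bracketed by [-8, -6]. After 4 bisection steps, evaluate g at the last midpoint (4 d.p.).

g(-7) = -4 < 0, so the root lies in [-8, -7]
g(-7.5) = 24.125 > 0, so the root lies in [-7.5, -7]
g(-7.25) = 9.140625 > 0, so the root lies in [-7.25, -7]
g(-7.125) = 2.3457 > 0, so the root lies in [-7.125, -7]

2.3457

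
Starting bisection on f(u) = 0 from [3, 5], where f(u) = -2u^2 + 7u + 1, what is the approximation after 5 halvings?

3.6875

midpoint 4: f = -3 < 0 → [3, 4]
midpoint 3.5: f = 1 > 0 → [3.5, 4]
midpoint 3.75: f = -0.875 < 0 → [3.5, 3.75]
midpoint 3.625: f = 0.0938 > 0 → [3.625, 3.75]
midpoint 3.6875: f = -0.3828 < 0 → [3.625, 3.6875]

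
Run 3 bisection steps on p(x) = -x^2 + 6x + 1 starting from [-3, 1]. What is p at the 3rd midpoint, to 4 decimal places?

p(-1) = -6 < 0, so the root lies in [-1, 1]
p(0) = 1 > 0, so the root lies in [-1, 0]
p(-0.5) = -2.25 < 0, so the root lies in [-0.5, 0]

-2.2500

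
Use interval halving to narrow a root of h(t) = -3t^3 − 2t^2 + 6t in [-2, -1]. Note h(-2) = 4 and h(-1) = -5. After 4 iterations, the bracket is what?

midpoint -1.5: h = -3.375 < 0 → [-2, -1.5]
midpoint -1.75: h = -0.546875 < 0 → [-2, -1.75]
midpoint -1.875: h = 1.494141 > 0 → [-1.875, -1.75]
midpoint -1.8125: h = 0.4177 > 0 → [-1.8125, -1.75]

[-1.8125, -1.75]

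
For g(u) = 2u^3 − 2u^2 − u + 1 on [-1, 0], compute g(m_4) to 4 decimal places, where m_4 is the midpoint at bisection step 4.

g(-0.5) = 0.75 > 0, so the root lies in [-1, -0.5]
g(-0.75) = -0.21875 < 0, so the root lies in [-0.75, -0.5]
g(-0.625) = 0.355469 > 0, so the root lies in [-0.75, -0.625]
g(-0.6875) = 0.0923 > 0, so the root lies in [-0.75, -0.6875]

0.0923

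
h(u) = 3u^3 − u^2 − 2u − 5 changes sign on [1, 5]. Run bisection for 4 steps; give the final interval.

[1.5, 1.75]

u = 3 gives h = 61, positive; keep [1, 3]
u = 2 gives h = 11, positive; keep [1, 2]
u = 1.5 gives h = -0.125, negative; keep [1.5, 2]
u = 1.75 gives h = 4.5156, positive; keep [1.5, 1.75]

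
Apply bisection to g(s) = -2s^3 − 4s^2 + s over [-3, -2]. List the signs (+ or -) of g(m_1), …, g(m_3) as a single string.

++-

m = -2.5, g(m) = 3.75 (+); new bracket [-2.5, -2]
m = -2.25, g(m) = 0.28125 (+); new bracket [-2.25, -2]
m = -2.125, g(m) = -0.996094 (−); new bracket [-2.25, -2.125]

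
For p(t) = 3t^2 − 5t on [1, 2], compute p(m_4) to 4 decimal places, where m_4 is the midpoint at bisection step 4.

0.1055

midpoint 1.5: p = -0.75 < 0 → [1.5, 2]
midpoint 1.75: p = 0.4375 > 0 → [1.5, 1.75]
midpoint 1.625: p = -0.203125 < 0 → [1.625, 1.75]
midpoint 1.6875: p = 0.1055 > 0 → [1.625, 1.6875]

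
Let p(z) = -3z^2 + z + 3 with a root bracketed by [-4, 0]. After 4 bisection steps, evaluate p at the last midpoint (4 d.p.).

0.5625

m = -2, p(m) = -11 (−); new bracket [-2, 0]
m = -1, p(m) = -1 (−); new bracket [-1, 0]
m = -0.5, p(m) = 1.75 (+); new bracket [-1, -0.5]
m = -0.75, p(m) = 0.5625 (+); new bracket [-1, -0.75]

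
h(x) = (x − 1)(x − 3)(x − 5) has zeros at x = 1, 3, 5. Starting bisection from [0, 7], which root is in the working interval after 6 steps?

5

h(3.5) = -1.875 < 0, so the root lies in [3.5, 7]
h(5.25) = 2.390625 > 0, so the root lies in [3.5, 5.25]
h(4.375) = -2.900391 < 0, so the root lies in [4.375, 5.25]
h(4.8125) = -1.2957 < 0, so the root lies in [4.8125, 5.25]
h(5.03125) = 0.2559 > 0, so the root lies in [4.8125, 5.03125]
h(4.921875) = -0.5889 < 0, so the root lies in [4.921875, 5.03125]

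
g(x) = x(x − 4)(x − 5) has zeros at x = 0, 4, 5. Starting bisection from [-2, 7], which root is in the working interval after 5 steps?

0

midpoint 2.5: g = 9.375 > 0 → [-2, 2.5]
midpoint 0.25: g = 4.453125 > 0 → [-2, 0.25]
midpoint -0.875: g = -25.060547 < 0 → [-0.875, 0.25]
midpoint -0.3125: g = -7.1594 < 0 → [-0.3125, 0.25]
midpoint -0.03125: g = -0.6338 < 0 → [-0.03125, 0.25]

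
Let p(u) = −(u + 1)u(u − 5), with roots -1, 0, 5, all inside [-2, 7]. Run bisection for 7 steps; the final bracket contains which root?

5

m = 2.5, p(m) = 21.875 (+); new bracket [2.5, 7]
m = 4.75, p(m) = 6.828125 (+); new bracket [4.75, 7]
m = 5.875, p(m) = -35.341797 (−); new bracket [4.75, 5.875]
m = 5.3125, p(m) = -10.4797 (−); new bracket [4.75, 5.3125]
m = 5.03125, p(m) = -0.9483 (−); new bracket [4.75, 5.03125]
m = 4.890625, p(m) = 3.151 (+); new bracket [4.890625, 5.03125]
m = 4.9609375, p(m) = 1.1551 (+); new bracket [4.9609375, 5.03125]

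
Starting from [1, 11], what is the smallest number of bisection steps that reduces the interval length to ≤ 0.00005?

18

Width after n steps is 10/2^n. Need 2^n ≥ 10/0.00005 = 200000.
2^17 = 131072 < 200000 ≤ 2^18 = 262144, so n = 18.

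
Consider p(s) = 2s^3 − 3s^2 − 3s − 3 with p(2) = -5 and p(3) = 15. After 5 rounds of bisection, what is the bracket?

[2.375, 2.40625]

s = 2.5 gives p = 2, positive; keep [2, 2.5]
s = 2.25 gives p = -2.15625, negative; keep [2.25, 2.5]
s = 2.375 gives p = -0.253906, negative; keep [2.375, 2.5]
s = 2.4375 gives p = 0.8276, positive; keep [2.375, 2.4375]
s = 2.40625 gives p = 0.2757, positive; keep [2.375, 2.40625]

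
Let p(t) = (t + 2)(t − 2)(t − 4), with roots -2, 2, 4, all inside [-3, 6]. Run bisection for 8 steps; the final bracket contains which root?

-2

m = 1.5, p(m) = 4.375 (+); new bracket [-3, 1.5]
m = -0.75, p(m) = 16.328125 (+); new bracket [-3, -0.75]
m = -1.875, p(m) = 2.845703 (+); new bracket [-3, -1.875]
m = -2.4375, p(m) = -12.4978 (−); new bracket [-2.4375, -1.875]
m = -2.15625, p(m) = -3.998 (−); new bracket [-2.15625, -1.875]
m = -2.015625, p(m) = -0.3774 (−); new bracket [-2.015625, -1.875]
m = -1.9453125, p(m) = 1.2828 (+); new bracket [-2.015625, -1.9453125]
m = -1.98046875, p(m) = 0.4649 (+); new bracket [-2.015625, -1.98046875]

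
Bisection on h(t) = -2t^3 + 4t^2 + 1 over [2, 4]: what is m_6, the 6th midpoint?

h(3) = -17 < 0, so the root lies in [2, 3]
h(2.5) = -5.25 < 0, so the root lies in [2, 2.5]
h(2.25) = -1.53125 < 0, so the root lies in [2, 2.25]
h(2.125) = -0.1289 < 0, so the root lies in [2, 2.125]
h(2.0625) = 0.4683 > 0, so the root lies in [2.0625, 2.125]
h(2.09375) = 0.178 > 0, so the root lies in [2.09375, 2.125]

2.09375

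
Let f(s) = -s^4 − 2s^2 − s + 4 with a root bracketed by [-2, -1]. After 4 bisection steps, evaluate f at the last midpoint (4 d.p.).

0.3786

s = -1.5 gives f = -4.0625, negative; keep [-1.5, -1]
s = -1.25 gives f = -0.316406, negative; keep [-1.25, -1]
s = -1.125 gives f = 0.991943, positive; keep [-1.25, -1.125]
s = -1.1875 gives f = 0.3786, positive; keep [-1.25, -1.1875]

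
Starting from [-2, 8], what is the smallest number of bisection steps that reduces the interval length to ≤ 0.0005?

15

Width after n steps is 10/2^n. Need 2^n ≥ 10/0.0005 = 20000.
2^14 = 16384 < 20000 ≤ 2^15 = 32768, so n = 15.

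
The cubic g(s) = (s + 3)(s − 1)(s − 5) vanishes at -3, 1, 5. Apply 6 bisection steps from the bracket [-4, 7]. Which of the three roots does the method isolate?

5

m = 1.5, g(m) = -7.875 (−); new bracket [1.5, 7]
m = 4.25, g(m) = -17.671875 (−); new bracket [4.25, 7]
m = 5.625, g(m) = 24.931641 (+); new bracket [4.25, 5.625]
m = 4.9375, g(m) = -1.9534 (−); new bracket [4.9375, 5.625]
m = 5.28125, g(m) = 9.9715 (+); new bracket [4.9375, 5.28125]
m = 5.109375, g(m) = 3.6449 (+); new bracket [4.9375, 5.109375]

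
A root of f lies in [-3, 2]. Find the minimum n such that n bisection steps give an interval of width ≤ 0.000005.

Width after n steps is 5/2^n. Need 2^n ≥ 5/0.000005 = 1000000.
2^19 = 524288 < 1000000 ≤ 2^20 = 1048576, so n = 20.

20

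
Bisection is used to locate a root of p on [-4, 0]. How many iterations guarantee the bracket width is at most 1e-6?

Width after n steps is 4/2^n. Need 2^n ≥ 4/1e-6 = 4000000.
2^21 = 2097152 < 4000000 ≤ 2^22 = 4194304, so n = 22.

22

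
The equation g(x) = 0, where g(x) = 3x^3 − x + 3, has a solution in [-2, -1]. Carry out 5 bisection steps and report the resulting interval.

[-1.125, -1.09375]

g(-1.5) = -5.625 < 0, so the root lies in [-1.5, -1]
g(-1.25) = -1.609375 < 0, so the root lies in [-1.25, -1]
g(-1.125) = -0.146484 < 0, so the root lies in [-1.125, -1]
g(-1.0625) = 0.4641 > 0, so the root lies in [-1.125, -1.0625]
g(-1.09375) = 0.1684 > 0, so the root lies in [-1.125, -1.09375]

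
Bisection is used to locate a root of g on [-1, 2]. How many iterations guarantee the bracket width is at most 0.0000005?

23

Width after n steps is 3/2^n. Need 2^n ≥ 3/0.0000005 = 6000000.
2^22 = 4194304 < 6000000 ≤ 2^23 = 8388608, so n = 23.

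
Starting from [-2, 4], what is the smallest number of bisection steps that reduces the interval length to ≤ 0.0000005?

24

Width after n steps is 6/2^n. Need 2^n ≥ 6/0.0000005 = 12000000.
2^23 = 8388608 < 12000000 ≤ 2^24 = 16777216, so n = 24.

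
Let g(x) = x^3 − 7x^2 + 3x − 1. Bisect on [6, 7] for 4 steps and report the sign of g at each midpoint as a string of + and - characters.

-++-

g(6.5) = -2.625 < 0, so the root lies in [6.5, 7]
g(6.75) = 7.859375 > 0, so the root lies in [6.5, 6.75]
g(6.625) = 2.416016 > 0, so the root lies in [6.5, 6.625]
g(6.5625) = -0.1541 < 0, so the root lies in [6.5625, 6.625]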